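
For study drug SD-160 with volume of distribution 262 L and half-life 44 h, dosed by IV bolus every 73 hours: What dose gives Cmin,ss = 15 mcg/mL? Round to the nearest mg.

8482 mg

τ/t½ = 73/44 ≈ 1.6591, so f = (1/2)^(73/44) ≈ 0.316639.
Cmin,ss = (D/Vd)·f/(1−f), so D = Cmin,ss·Vd·(1−f)/f.
D = 15 × 262 × (1−f)/f ≈ 15 × 262 × 2.15817 ≈ 8481.61 mg.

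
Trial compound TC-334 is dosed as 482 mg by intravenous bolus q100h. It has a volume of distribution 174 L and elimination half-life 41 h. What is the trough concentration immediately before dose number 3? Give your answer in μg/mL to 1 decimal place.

0.6 μg/mL

f = (1/2)^(τ/t½) = (1/2)^(100/41) ≈ 0.1844.
C₀ = D/Vd = 482/174 ≈ 2.770 μg/mL.
Before the 3rd dose, 2 doses have been given. Superposition: Cmin = C₀·(f + f²).
≈ 2.770 × (0.1844 + 0.0340) ≈ 2.770 × 0.2184 ≈ 0.605 μg/mL.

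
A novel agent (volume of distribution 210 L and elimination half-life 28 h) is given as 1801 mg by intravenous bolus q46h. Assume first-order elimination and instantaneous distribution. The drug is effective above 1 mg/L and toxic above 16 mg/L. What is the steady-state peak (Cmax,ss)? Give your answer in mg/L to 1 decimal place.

12.6 mg/L

Over one 46-h interval, 46/28 ≈ 1.6429 half-lives elapse, leaving f ≈ 0.3202 of each dose.
Accumulation ratio R = 1/(1 − f) ≈ 1/0.6798 ≈ 1.4710.
Each bolus raises the concentration by D/Vd = 1801/210 ≈ 8.576 mg/L.
Steady-state peak Cmax,ss = C₀·R ≈ 8.576 × 1.4710 ≈ 12.615 mg/L.
Peak 12.6 mg/L vs MTC 16 mg/L: below toxic threshold.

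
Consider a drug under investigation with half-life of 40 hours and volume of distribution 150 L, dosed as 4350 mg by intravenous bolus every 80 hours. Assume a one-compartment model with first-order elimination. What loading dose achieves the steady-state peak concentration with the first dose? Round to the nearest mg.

f = (1/2)^(80/40) ≈ 0.250000; accumulation ratio R = 1/(1−f) ≈ 1.33333.
Loading dose to hit Cmax,ss on first dose: D_load = D_maint·R ≈ 4350 × 1.33333 ≈ 5799.99 mg.

5800 mg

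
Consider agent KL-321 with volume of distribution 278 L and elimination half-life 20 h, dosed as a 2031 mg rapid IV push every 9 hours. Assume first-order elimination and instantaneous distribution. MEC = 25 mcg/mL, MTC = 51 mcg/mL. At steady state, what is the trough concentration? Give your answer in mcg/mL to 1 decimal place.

20.0 mcg/mL

τ/t½ = 9/20 ≈ 0.45, so fraction remaining f = (1/2)^(9/20) ≈ 0.7320.
At steady state, accumulation factor R = 1/(1 − e^(−kτ)) ≈ 3.7313.
Single-dose peak C₀ = D/Vd = 2031/278 ≈ 7.306 mcg/mL.
Steady-state peak Cmax,ss = C₀·R ≈ 7.306 × 3.7313 ≈ 27.261 mcg/mL.
One interval later, Cmin,ss = Cmax,ss·e^(−kτ) ≈ 27.261 × 0.7320 ≈ 19.955 mcg/mL.
Trough 20.0 mcg/mL vs MEC 25 mcg/mL: subtherapeutic.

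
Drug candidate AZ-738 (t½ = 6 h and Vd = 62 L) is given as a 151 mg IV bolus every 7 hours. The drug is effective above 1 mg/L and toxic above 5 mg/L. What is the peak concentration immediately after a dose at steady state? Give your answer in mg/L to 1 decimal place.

4.4 mg/L

Over one 7-h interval, 7/6 ≈ 1.1667 half-lives elapse, leaving f ≈ 0.4454 of each dose.
At steady state, accumulation factor R = 1/(1 − e^(−kτ)) ≈ 1.8031.
Each bolus raises the concentration by D/Vd = 151/62 ≈ 2.435 mg/L.
Cmax,ss = C₀/(1 − f) ≈ 2.435/0.5546 ≈ 4.391 mg/L.
Peak 4.4 mg/L vs MTC 5 mg/L: below toxic threshold.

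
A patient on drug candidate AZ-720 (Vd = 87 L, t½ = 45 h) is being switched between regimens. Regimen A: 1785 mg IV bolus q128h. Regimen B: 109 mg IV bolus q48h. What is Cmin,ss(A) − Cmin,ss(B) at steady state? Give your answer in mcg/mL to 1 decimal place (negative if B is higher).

Regimen A: f = (1/2)^(128/45) ≈ 0.1392; Cmin,ss = (1785/87)·f/(1−f) ≈ 3.318 mcg/mL.
Regimen B: f = (1/2)^(48/45) ≈ 0.4774; Cmin,ss = (109/87)·f/(1−f) ≈ 1.145 mcg/mL.
Difference ≈ 3.318 − 1.145 ≈ 2.173 mcg/mL.

2.2 mcg/mL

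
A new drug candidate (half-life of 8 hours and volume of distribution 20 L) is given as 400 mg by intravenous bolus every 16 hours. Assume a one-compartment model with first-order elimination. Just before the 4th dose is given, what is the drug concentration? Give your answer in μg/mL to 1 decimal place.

6.6 μg/mL

f = (1/2)^(τ/t½) = (1/2)^(16/8) ≈ 0.2500.
C₀ = D/Vd = 400/20 ≈ 20.000 μg/mL.
Before the 4th dose, 3 doses have been given. Superposition: Cmin = C₀·(f + f² + … + f^3).
≈ 20.000 × (0.2500 + 0.0625 + 0.0156) ≈ 20.000 × 0.3281 ≈ 6.562 μg/mL.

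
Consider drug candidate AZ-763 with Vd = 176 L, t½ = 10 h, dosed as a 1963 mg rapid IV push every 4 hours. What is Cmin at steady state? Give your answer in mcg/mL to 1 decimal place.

k = ln2/t½ = ln2/10 ≈ 0.069315 h⁻¹; fraction remaining f = e^(−kτ) = e^(−0.069315×4) ≈ 0.7579.
Accumulation ratio R = 1/(1 − f) ≈ 1/0.2421 ≈ 4.1305.
Single-dose peak C₀ = D/Vd = 1963/176 ≈ 11.153 mcg/mL.
Cmax,ss = C₀/(1 − f) ≈ 11.153/0.2421 ≈ 46.068 mcg/mL.
One interval later, Cmin,ss = Cmax,ss·e^(−kτ) ≈ 46.068 × 0.7579 ≈ 34.915 mcg/mL.

34.9 mcg/mL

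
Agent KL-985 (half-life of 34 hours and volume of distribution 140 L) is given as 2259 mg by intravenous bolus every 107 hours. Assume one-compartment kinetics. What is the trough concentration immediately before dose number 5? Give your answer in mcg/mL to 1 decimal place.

2.1 mcg/mL

f = (1/2)^(τ/t½) = (1/2)^(107/34) ≈ 0.1129.
C₀ = D/Vd = 2259/140 ≈ 16.136 mcg/mL.
Before the 5th dose, 4 doses have been given. Superposition: Cmin = C₀·(f + f² + … + f^4).
≈ 16.136 × (0.1129 + 0.0127 + 0.0014 + 0.0002) ≈ 16.136 × 0.1272 ≈ 2.052 mcg/mL.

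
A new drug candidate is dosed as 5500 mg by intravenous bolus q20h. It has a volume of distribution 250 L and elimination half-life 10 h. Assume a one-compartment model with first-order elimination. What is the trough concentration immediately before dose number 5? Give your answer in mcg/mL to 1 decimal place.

7.3 mcg/mL

f = (1/2)^(τ/t½) = (1/2)^(20/10) ≈ 0.2500.
C₀ = D/Vd = 5500/250 ≈ 22.000 mcg/mL.
Before the 5th dose, 4 doses have been given. Superposition: Cmin = C₀·(f + f² + … + f^4).
≈ 22.000 × (0.2500 + 0.0625 + 0.0156 + 0.0039) ≈ 22.000 × 0.3320 ≈ 7.304 mcg/mL.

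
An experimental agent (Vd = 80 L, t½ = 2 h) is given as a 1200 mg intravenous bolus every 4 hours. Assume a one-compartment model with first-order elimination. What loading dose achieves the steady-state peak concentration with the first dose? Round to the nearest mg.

f = (1/2)^(4/2) ≈ 0.250000; accumulation ratio R = 1/(1−f) ≈ 1.33333.
Loading dose to hit Cmax,ss on first dose: D_load = D_maint·R ≈ 1200 × 1.33333 ≈ 1600.00 mg.

1600 mg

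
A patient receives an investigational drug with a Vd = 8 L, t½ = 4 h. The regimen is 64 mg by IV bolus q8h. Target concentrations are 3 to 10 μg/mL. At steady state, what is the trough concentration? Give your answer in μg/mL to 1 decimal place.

2.7 μg/mL

τ = 8 h = 2 half-lives, so f = (1/2)^2 = 0.25.
Accumulation ratio R = 1/(1 − f) = 1/0.75 = 4/3.
Single-dose peak C₀ = D/Vd = 64/8 = 8 μg/mL.
Steady-state peak Cmax,ss = C₀·R = 8 × 4/3 ≈ 10.667 μg/mL.
Steady-state trough Cmin,ss = Cmax,ss·f ≈ 10.667 × 0.25 ≈ 2.667 μg/mL.
Trough 2.7 μg/mL vs MEC 3 μg/mL: subtherapeutic.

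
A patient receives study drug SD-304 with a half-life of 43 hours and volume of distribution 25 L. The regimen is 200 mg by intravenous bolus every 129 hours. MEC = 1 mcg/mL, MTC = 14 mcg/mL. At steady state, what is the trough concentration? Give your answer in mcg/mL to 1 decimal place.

1.1 mcg/mL

The dosing interval is 3 half-lives, so f = 2^(−3) = 0.125.
At steady state, R = 1/(1 − 0.125) = 8/7.
Single-dose peak C₀ = D/Vd = 200/25 = 8 mcg/mL.
Steady-state peak Cmax,ss = C₀·R = 8 × 8/7 ≈ 9.143 mcg/mL.
Steady-state trough Cmin,ss = Cmax,ss·f ≈ 9.143 × 0.125 ≈ 1.143 mcg/mL.
Trough 1.1 mcg/mL vs MEC 1 mcg/mL: adequate.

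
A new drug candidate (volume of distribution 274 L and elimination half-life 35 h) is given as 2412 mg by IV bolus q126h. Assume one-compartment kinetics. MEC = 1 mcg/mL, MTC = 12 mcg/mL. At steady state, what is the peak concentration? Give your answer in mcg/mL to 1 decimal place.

k = ln2/t½ = ln2/35 ≈ 0.019804 h⁻¹; fraction remaining f = e^(−kτ) = e^(−0.019804×126) ≈ 0.0825.
At steady state, accumulation factor R = 1/(1 − e^(−kτ)) ≈ 1.0899.
Single-dose peak C₀ = D/Vd = 2412/274 ≈ 8.803 mcg/mL.
Cmax,ss = C₀/(1 − f) ≈ 8.803/0.9175 ≈ 9.595 mcg/mL.
Peak 9.6 mcg/mL vs MTC 12 mcg/mL: below toxic threshold.

9.6 mcg/mL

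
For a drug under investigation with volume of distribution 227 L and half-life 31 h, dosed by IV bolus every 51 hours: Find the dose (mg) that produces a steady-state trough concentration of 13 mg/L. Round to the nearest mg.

6279 mg

τ/t½ = 51/31 ≈ 1.6452, so f = (1/2)^(51/31) ≈ 0.319711.
Cmin,ss = (D/Vd)·f/(1−f), so D = Cmin,ss·Vd·(1−f)/f.
D = 13 × 227 × (1−f)/f ≈ 13 × 227 × 2.12782 ≈ 6279.20 mg.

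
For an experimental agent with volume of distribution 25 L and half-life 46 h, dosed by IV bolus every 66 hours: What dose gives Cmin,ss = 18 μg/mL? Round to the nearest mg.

τ/t½ = 66/46 ≈ 1.4348, so f = (1/2)^(66/46) ≈ 0.369903.
Cmin,ss = (D/Vd)·f/(1−f), so D = Cmin,ss·Vd·(1−f)/f.
D = 18 × 25 × (1−f)/f ≈ 18 × 25 × 1.70341 ≈ 766.53 mg.

767 mg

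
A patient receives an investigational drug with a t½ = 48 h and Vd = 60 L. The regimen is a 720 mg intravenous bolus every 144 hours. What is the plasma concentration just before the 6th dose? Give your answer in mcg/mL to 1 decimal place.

1.7 mcg/mL

f = (1/2)^(τ/t½) = (1/2)^(144/48) ≈ 0.1250.
C₀ = D/Vd = 720/60 ≈ 12.000 mcg/mL.
Before the 6th dose, 5 doses have been given. Superposition: Cmin = C₀·(f + f² + … + f^5).
≈ 12.000 × (0.1250 + 0.0156 + 0.0020 + 0.0002 + 0.0000) ≈ 12.000 × 0.1428 ≈ 1.714 mcg/mL.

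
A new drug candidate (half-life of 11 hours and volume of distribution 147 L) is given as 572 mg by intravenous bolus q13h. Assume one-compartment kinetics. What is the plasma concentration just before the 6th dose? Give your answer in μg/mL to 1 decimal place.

f = (1/2)^(τ/t½) = (1/2)^(13/11) ≈ 0.4408.
C₀ = D/Vd = 572/147 ≈ 3.891 μg/mL.
Before the 6th dose, 5 doses have been given. Superposition: Cmin = C₀·(f + f² + … + f^5).
≈ 3.891 × (0.4408 + 0.1943 + 0.0856 + 0.0378 + 0.0166) ≈ 3.891 × 0.7751 ≈ 3.016 μg/mL.

3.0 μg/mL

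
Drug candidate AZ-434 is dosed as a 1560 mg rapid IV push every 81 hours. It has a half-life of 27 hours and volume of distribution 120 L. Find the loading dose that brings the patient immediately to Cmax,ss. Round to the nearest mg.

f = (1/2)^(81/27) ≈ 0.125000; accumulation ratio R = 1/(1−f) ≈ 1.14286.
Loading dose to hit Cmax,ss on first dose: D_load = D_maint·R ≈ 1560 × 1.14286 ≈ 1782.86 mg.

1783 mg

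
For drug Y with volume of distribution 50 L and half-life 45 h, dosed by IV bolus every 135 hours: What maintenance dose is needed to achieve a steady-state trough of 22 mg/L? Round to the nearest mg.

τ/t½ = 135/45 ≈ 3, so f = (1/2)^(135/45) ≈ 0.125000.
Cmin,ss = (D/Vd)·f/(1−f), so D = Cmin,ss·Vd·(1−f)/f.
D = 22 × 50 × (1−f)/f ≈ 22 × 50 × 7.00000 ≈ 7700.00 mg.

7700 mg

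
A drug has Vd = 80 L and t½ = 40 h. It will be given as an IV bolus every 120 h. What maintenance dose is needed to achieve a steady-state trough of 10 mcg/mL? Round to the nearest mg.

5600 mg

τ/t½ = 120/40 ≈ 3, so f = (1/2)^(120/40) ≈ 0.125000.
Cmin,ss = (D/Vd)·f/(1−f), so D = Cmin,ss·Vd·(1−f)/f.
D = 10 × 80 × (1−f)/f ≈ 10 × 80 × 7.00000 ≈ 5600.00 mg.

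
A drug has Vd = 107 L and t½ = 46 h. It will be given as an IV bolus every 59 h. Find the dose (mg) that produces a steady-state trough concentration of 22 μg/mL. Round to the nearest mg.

τ/t½ = 59/46 ≈ 1.2826, so f = (1/2)^(59/46) ≈ 0.411052.
Cmin,ss = (D/Vd)·f/(1−f), so D = Cmin,ss·Vd·(1−f)/f.
D = 22 × 107 × (1−f)/f ≈ 22 × 107 × 1.43278 ≈ 3372.76 mg.

3373 mg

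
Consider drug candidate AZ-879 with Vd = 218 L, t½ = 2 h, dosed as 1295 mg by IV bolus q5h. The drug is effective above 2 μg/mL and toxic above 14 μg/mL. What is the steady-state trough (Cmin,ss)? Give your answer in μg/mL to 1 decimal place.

1.3 μg/mL

τ/t½ = 5/2 ≈ 2.5, so fraction remaining f = (1/2)^(5/2) ≈ 0.1768.
Accumulation ratio R = 1/(1 − f) ≈ 1/0.8232 ≈ 1.2148.
Each bolus raises the concentration by D/Vd = 1295/218 ≈ 5.940 μg/mL.
Steady-state peak Cmax,ss = C₀·R ≈ 5.940 × 1.2148 ≈ 7.216 μg/mL.
Steady-state trough Cmin,ss = Cmax,ss·f ≈ 7.216 × 0.1768 ≈ 1.276 μg/mL.
Trough 1.3 μg/mL vs MEC 2 μg/mL: subtherapeutic.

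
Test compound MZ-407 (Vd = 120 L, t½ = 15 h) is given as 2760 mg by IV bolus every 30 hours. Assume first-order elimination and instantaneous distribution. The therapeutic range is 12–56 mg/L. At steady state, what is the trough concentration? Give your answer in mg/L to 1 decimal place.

7.7 mg/L

τ = 30 h = 2 half-lives, so f = (1/2)^2 = 0.25.
At steady state, R = 1/(1 − 0.25) = 4/3.
Single-dose peak C₀ = D/Vd = 2760/120 = 23 mg/L.
Steady-state peak Cmax,ss = C₀·R = 23 × 4/3 ≈ 30.667 mg/L.
Steady-state trough Cmin,ss = Cmax,ss·f ≈ 30.667 × 0.25 ≈ 7.667 mg/L.
Trough 7.7 mg/L vs MEC 12 mg/L: subtherapeutic.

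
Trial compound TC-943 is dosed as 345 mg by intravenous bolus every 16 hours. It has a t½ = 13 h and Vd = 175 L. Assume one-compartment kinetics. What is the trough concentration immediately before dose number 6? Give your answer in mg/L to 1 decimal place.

1.4 mg/L

f = (1/2)^(τ/t½) = (1/2)^(16/13) ≈ 0.4261.
C₀ = D/Vd = 345/175 ≈ 1.971 mg/L.
Before the 6th dose, 5 doses have been given. Superposition: Cmin = C₀·(f + f² + … + f^5).
≈ 1.971 × (0.4261 + 0.1816 + 0.0774 + 0.0330 + 0.0140) ≈ 1.971 × 0.7321 ≈ 1.443 mg/L.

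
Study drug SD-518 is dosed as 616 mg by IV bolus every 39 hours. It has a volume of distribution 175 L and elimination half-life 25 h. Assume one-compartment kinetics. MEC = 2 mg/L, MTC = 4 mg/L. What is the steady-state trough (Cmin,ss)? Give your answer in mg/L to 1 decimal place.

1.8 mg/L

Over one 39-h interval, 39/25 ≈ 1.56 half-lives elapse, leaving f ≈ 0.3392 of each dose.
Accumulation ratio R = 1/(1 − f) ≈ 1/0.6608 ≈ 1.5133.
Single-dose peak C₀ = D/Vd = 616/175 ≈ 3.520 mg/L.
Steady-state peak Cmax,ss = C₀·R ≈ 3.520 × 1.5133 ≈ 5.327 mg/L.
One interval later, Cmin,ss = Cmax,ss·e^(−kτ) ≈ 5.327 × 0.3392 ≈ 1.807 mg/L.
Trough 1.8 mg/L vs MEC 2 mg/L: subtherapeutic.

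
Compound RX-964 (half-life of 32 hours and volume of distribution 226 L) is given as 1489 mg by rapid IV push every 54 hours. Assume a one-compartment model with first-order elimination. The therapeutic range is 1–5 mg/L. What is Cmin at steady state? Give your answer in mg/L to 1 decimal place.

k = ln2/t½ = ln2/32 ≈ 0.021661 h⁻¹; fraction remaining f = e^(−kτ) = e^(−0.021661×54) ≈ 0.3105.
Accumulation ratio R = 1/(1 − f) ≈ 1/0.6895 ≈ 1.4503.
Single-dose peak C₀ = D/Vd = 1489/226 ≈ 6.588 mg/L.
Steady-state peak Cmax,ss = C₀·R ≈ 6.588 × 1.4503 ≈ 9.555 mg/L.
Steady-state trough Cmin,ss = Cmax,ss·f ≈ 9.555 × 0.3105 ≈ 2.967 mg/L.
Trough 3.0 mg/L vs MEC 1 mg/L: adequate.

3.0 mg/L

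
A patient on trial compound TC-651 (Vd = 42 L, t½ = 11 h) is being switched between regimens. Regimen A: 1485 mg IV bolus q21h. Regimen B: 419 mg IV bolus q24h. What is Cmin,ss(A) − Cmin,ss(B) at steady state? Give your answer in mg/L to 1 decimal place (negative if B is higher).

Regimen A: f = (1/2)^(21/11) ≈ 0.2663; Cmin,ss = (1485/42)·f/(1−f) ≈ 12.833 mg/L.
Regimen B: f = (1/2)^(24/11) ≈ 0.2204; Cmin,ss = (419/42)·f/(1−f) ≈ 2.820 mg/L.
Difference ≈ 12.833 − 2.820 ≈ 10.013 mg/L.

10.0 mg/L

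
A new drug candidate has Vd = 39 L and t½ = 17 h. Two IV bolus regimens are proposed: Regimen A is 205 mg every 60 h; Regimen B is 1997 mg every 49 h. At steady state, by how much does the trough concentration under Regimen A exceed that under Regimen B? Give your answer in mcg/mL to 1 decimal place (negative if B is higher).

Regimen A: f = (1/2)^(60/17) ≈ 0.0866; Cmin,ss = (205/39)·f/(1−f) ≈ 0.498 mcg/mL.
Regimen B: f = (1/2)^(49/17) ≈ 0.1356; Cmin,ss = (1997/39)·f/(1−f) ≈ 8.033 mcg/mL.
Difference ≈ 0.498 − 8.033 ≈ -7.535 mcg/mL.

-7.5 mcg/mL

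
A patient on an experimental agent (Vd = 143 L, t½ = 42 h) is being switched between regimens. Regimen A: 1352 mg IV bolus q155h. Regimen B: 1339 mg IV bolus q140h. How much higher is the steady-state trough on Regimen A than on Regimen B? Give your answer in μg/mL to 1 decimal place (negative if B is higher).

Regimen A: f = (1/2)^(155/42) ≈ 0.0775; Cmin,ss = (1352/143)·f/(1−f) ≈ 0.794 μg/mL.
Regimen B: f = (1/2)^(140/42) ≈ 0.0992; Cmin,ss = (1339/143)·f/(1−f) ≈ 1.031 μg/mL.
Difference ≈ 0.794 − 1.031 ≈ -0.237 μg/mL.

-0.2 μg/mL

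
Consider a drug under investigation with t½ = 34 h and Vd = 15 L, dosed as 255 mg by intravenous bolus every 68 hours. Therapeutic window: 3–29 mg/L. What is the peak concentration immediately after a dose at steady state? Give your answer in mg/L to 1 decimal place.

22.7 mg/L

The dosing interval is 2 half-lives, so f = 2^(−2) = 0.25.
Accumulation ratio R = 1/(1 − f) = 1/0.75 = 4/3.
Single-dose peak C₀ = D/Vd = 255/15 = 17 mg/L.
Steady-state peak Cmax,ss = C₀·R = 17 × 4/3 ≈ 22.667 mg/L.
Peak 22.7 mg/L vs MTC 29 mg/L: below toxic threshold.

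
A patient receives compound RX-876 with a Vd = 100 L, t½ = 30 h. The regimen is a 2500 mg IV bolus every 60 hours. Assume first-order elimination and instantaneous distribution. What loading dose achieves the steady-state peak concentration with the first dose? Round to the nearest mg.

3333 mg

f = (1/2)^(60/30) ≈ 0.250000; accumulation ratio R = 1/(1−f) ≈ 1.33333.
Loading dose to hit Cmax,ss on first dose: D_load = D_maint·R ≈ 2500 × 1.33333 ≈ 3333.32 mg.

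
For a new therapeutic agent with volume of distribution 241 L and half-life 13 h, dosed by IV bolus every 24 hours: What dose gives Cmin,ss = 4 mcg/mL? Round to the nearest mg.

τ/t½ = 24/13 ≈ 1.8462, so f = (1/2)^(24/13) ≈ 0.278133.
Cmin,ss = (D/Vd)·f/(1−f), so D = Cmin,ss·Vd·(1−f)/f.
D = 4 × 241 × (1−f)/f ≈ 4 × 241 × 2.59540 ≈ 2501.97 mg.

2502 mg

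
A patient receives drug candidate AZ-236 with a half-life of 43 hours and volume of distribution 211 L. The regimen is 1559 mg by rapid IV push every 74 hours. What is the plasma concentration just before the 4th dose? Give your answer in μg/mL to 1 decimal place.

3.1 μg/mL

f = (1/2)^(τ/t½) = (1/2)^(74/43) ≈ 0.3034.
C₀ = D/Vd = 1559/211 ≈ 7.389 μg/mL.
Before the 4th dose, 3 doses have been given. Superposition: Cmin = C₀·(f + f² + … + f^3).
≈ 7.389 × (0.3034 + 0.0921 + 0.0279) ≈ 7.389 × 0.4234 ≈ 3.129 μg/mL.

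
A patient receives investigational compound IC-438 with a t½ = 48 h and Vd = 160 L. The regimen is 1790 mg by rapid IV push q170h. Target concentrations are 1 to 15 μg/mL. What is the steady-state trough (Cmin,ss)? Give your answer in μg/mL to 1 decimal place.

k = ln2/t½ = ln2/48 ≈ 0.014441 h⁻¹; fraction remaining f = e^(−kτ) = e^(−0.014441×170) ≈ 0.0859.
Each bolus raises the concentration by D/Vd = 1790/160 ≈ 11.188 μg/mL.
Steady-state trough Cmin,ss = C₀·f/(1−f) ≈ 11.188 × 0.0859/0.9141 ≈ 1.051 μg/mL.
Trough 1.1 μg/mL vs MEC 1 μg/mL: adequate.

1.1 μg/mL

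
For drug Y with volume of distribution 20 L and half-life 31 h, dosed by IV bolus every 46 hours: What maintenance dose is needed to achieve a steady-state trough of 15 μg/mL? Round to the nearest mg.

τ/t½ = 46/31 ≈ 1.4839, so f = (1/2)^(46/31) ≈ 0.357528.
Cmin,ss = (D/Vd)·f/(1−f), so D = Cmin,ss·Vd·(1−f)/f.
D = 15 × 20 × (1−f)/f ≈ 15 × 20 × 1.79698 ≈ 539.09 mg.

539 mg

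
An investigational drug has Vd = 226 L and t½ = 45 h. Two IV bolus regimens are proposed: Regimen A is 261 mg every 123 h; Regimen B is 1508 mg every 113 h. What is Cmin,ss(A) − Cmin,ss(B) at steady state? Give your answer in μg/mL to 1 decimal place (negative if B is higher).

-1.2 μg/mL

Regimen A: f = (1/2)^(123/45) ≈ 0.1504; Cmin,ss = (261/226)·f/(1−f) ≈ 0.204 μg/mL.
Regimen B: f = (1/2)^(113/45) ≈ 0.1754; Cmin,ss = (1508/226)·f/(1−f) ≈ 1.419 μg/mL.
Difference ≈ 0.204 − 1.419 ≈ -1.215 μg/mL.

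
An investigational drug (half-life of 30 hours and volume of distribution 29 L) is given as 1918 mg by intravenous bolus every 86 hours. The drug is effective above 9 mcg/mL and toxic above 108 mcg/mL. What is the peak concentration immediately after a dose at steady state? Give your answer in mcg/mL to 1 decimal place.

k = ln2/t½ = ln2/30 ≈ 0.023105 h⁻¹; fraction remaining f = e^(−kτ) = e^(−0.023105×86) ≈ 0.1371.
At steady state, accumulation factor R = 1/(1 − e^(−kτ)) ≈ 1.1589.
Each bolus raises the concentration by D/Vd = 1918/29 ≈ 66.138 mcg/mL.
Steady-state peak Cmax,ss = C₀·R ≈ 66.138 × 1.1589 ≈ 76.647 mcg/mL.
Peak 76.6 mcg/mL vs MTC 108 mcg/mL: below toxic threshold.

76.6 mcg/mL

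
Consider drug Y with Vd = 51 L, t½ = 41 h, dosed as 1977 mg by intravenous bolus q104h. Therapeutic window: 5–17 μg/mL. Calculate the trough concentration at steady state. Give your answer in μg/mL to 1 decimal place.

8.1 μg/mL

Over one 104-h interval, 104/41 ≈ 2.5366 half-lives elapse, leaving f ≈ 0.1724 of each dose.
Single-dose peak C₀ = D/Vd = 1977/51 ≈ 38.765 μg/mL.
Steady-state trough Cmin,ss = C₀·f/(1−f) ≈ 38.765 × 0.1724/0.8276 ≈ 8.075 μg/mL.
Trough 8.1 μg/mL vs MEC 5 μg/mL: adequate.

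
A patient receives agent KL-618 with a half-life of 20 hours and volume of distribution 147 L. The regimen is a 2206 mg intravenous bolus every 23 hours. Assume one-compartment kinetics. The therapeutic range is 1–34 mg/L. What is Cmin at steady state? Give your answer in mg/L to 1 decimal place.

k = ln2/t½ = ln2/20 ≈ 0.034657 h⁻¹; fraction remaining f = e^(−kτ) = e^(−0.034657×23) ≈ 0.4506.
At steady state, accumulation factor R = 1/(1 − e^(−kτ)) ≈ 1.8202.
Each bolus raises the concentration by D/Vd = 2206/147 ≈ 15.007 mg/L.
Cmax,ss = C₀/(1 − f) ≈ 15.007/0.5494 ≈ 27.315 mg/L.
One interval later, Cmin,ss = Cmax,ss·e^(−kτ) ≈ 27.315 × 0.4506 ≈ 12.308 mg/L.
Trough 12.3 mg/L vs MEC 1 mg/L: adequate.

12.3 mg/L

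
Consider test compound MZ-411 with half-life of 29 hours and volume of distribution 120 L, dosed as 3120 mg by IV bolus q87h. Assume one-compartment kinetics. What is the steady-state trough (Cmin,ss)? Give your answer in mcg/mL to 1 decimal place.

The dosing interval is 3 half-lives, so f = 2^(−3) = 0.125.
Accumulation ratio R = 1/(1 − f) = 1/0.875 = 8/7.
Single-dose peak C₀ = D/Vd = 3120/120 = 26 mcg/mL.
Steady-state peak Cmax,ss = C₀·R = 26 × 8/7 ≈ 29.714 mcg/mL.
Steady-state trough Cmin,ss = Cmax,ss·f ≈ 29.714 × 0.125 ≈ 3.714 mcg/mL.

3.7 mcg/mL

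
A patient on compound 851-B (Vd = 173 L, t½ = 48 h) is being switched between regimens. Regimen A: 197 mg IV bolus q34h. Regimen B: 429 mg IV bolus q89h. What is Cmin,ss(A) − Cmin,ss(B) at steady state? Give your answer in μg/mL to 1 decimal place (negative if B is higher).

Regimen A: f = (1/2)^(34/48) ≈ 0.6120; Cmin,ss = (197/173)·f/(1−f) ≈ 1.796 μg/mL.
Regimen B: f = (1/2)^(89/48) ≈ 0.2766; Cmin,ss = (429/173)·f/(1−f) ≈ 0.948 μg/mL.
Difference ≈ 1.796 − 0.948 ≈ 0.848 μg/mL.

0.8 μg/mL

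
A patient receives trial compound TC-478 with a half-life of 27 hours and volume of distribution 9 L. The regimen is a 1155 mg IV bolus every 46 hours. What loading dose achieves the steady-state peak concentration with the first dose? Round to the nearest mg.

f = (1/2)^(46/27) ≈ 0.306997; accumulation ratio R = 1/(1−f) ≈ 1.44300.
Loading dose to hit Cmax,ss on first dose: D_load = D_maint·R ≈ 1155 × 1.44300 ≈ 1666.66 mg.

1667 mg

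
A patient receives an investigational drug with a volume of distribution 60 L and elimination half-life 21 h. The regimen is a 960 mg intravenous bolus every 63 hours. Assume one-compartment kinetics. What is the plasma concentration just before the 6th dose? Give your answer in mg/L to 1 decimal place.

f = (1/2)^(τ/t½) = (1/2)^(63/21) ≈ 0.1250.
C₀ = D/Vd = 960/60 ≈ 16.000 mg/L.
Before the 6th dose, 5 doses have been given. Superposition: Cmin = C₀·(f + f² + … + f^5).
≈ 16.000 × (0.1250 + 0.0156 + 0.0020 + 0.0002 + 0.0000) ≈ 16.000 × 0.1428 ≈ 2.285 mg/L.

2.3 mg/L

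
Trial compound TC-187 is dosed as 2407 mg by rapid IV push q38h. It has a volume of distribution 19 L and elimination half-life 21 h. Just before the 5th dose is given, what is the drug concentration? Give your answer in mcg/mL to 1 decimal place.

f = (1/2)^(τ/t½) = (1/2)^(38/21) ≈ 0.2853.
C₀ = D/Vd = 2407/19 ≈ 126.684 mcg/mL.
Before the 5th dose, 4 doses have been given. Superposition: Cmin = C₀·(f + f² + … + f^4).
≈ 126.684 × (0.2853 + 0.0814 + 0.0232 + 0.0066) ≈ 126.684 × 0.3965 ≈ 50.230 mcg/mL.

50.2 mcg/mL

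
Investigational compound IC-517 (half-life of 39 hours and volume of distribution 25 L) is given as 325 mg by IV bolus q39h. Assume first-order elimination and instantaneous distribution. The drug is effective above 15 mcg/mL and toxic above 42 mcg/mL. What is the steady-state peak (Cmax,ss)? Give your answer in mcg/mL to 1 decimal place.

τ = 39 h = 1 half-life, so f = (1/2)^1 = 0.5.
At steady state, R = 1/(1 − 0.5) = 2/1.
Single-dose peak C₀ = D/Vd = 325/25 = 13 mcg/mL.
Steady-state peak Cmax,ss = C₀·R = 13 × 2/1 ≈ 26.000 mcg/mL.
Peak 26.0 mcg/mL vs MTC 42 mcg/mL: below toxic threshold.

26.0 mcg/mL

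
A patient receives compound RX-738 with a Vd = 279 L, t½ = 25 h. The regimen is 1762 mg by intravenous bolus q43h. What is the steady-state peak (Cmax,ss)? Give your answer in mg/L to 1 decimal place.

9.1 mg/L

k = ln2/t½ = ln2/25 ≈ 0.027726 h⁻¹; fraction remaining f = e^(−kτ) = e^(−0.027726×43) ≈ 0.3035.
At steady state, accumulation factor R = 1/(1 − e^(−kτ)) ≈ 1.4358.
Single-dose peak C₀ = D/Vd = 1762/279 ≈ 6.315 mg/L.
Steady-state peak Cmax,ss = C₀·R ≈ 6.315 × 1.4358 ≈ 9.067 mg/L.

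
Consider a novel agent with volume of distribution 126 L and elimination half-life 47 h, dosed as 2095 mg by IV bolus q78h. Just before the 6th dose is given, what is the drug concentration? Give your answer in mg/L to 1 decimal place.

f = (1/2)^(τ/t½) = (1/2)^(78/47) ≈ 0.3165.
C₀ = D/Vd = 2095/126 ≈ 16.627 mg/L.
Before the 6th dose, 5 doses have been given. Superposition: Cmin = C₀·(f + f² + … + f^5).
≈ 16.627 × (0.3165 + 0.1002 + 0.0317 + 0.0100 + 0.0032) ≈ 16.627 × 0.4616 ≈ 7.675 mg/L.

7.7 mg/L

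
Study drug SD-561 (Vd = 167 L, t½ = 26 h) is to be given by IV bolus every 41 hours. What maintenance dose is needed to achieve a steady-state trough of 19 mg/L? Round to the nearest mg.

6293 mg

τ/t½ = 41/26 ≈ 1.5769, so f = (1/2)^(41/26) ≈ 0.335196.
Cmin,ss = (D/Vd)·f/(1−f), so D = Cmin,ss·Vd·(1−f)/f.
D = 19 × 167 × (1−f)/f ≈ 19 × 167 × 1.98333 ≈ 6293.11 mg.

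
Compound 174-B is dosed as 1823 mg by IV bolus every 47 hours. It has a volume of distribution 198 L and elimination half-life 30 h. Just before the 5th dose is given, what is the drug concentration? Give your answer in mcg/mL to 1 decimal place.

f = (1/2)^(τ/t½) = (1/2)^(47/30) ≈ 0.3376.
C₀ = D/Vd = 1823/198 ≈ 9.207 mcg/mL.
Before the 5th dose, 4 doses have been given. Superposition: Cmin = C₀·(f + f² + … + f^4).
≈ 9.207 × (0.3376 + 0.1140 + 0.0385 + 0.0130) ≈ 9.207 × 0.5031 ≈ 4.632 mcg/mL.

4.6 mcg/mL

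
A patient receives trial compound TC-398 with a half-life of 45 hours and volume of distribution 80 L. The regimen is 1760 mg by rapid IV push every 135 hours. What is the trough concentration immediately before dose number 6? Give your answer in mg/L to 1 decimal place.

f = (1/2)^(τ/t½) = (1/2)^(135/45) ≈ 0.1250.
C₀ = D/Vd = 1760/80 ≈ 22.000 mg/L.
Before the 6th dose, 5 doses have been given. Superposition: Cmin = C₀·(f + f² + … + f^5).
≈ 22.000 × (0.1250 + 0.0156 + 0.0020 + 0.0002 + 0.0000) ≈ 22.000 × 0.1428 ≈ 3.142 mg/L.

3.1 mg/L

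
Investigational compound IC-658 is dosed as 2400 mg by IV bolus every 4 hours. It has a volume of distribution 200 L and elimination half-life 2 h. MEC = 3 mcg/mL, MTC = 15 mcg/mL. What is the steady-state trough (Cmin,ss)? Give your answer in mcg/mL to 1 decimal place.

The dosing interval is 2 half-lives, so f = 2^(−2) = 0.25.
At steady state, R = 1/(1 − 0.25) = 4/3.
Single-dose peak C₀ = D/Vd = 2400/200 = 12 mcg/mL.
Steady-state peak Cmax,ss = C₀·R = 12 × 4/3 ≈ 16.000 mcg/mL.
Steady-state trough Cmin,ss = Cmax,ss·f ≈ 16.000 × 0.25 ≈ 4.000 mcg/mL.
Trough 4.0 mcg/mL vs MEC 3 mcg/mL: adequate.

4.0 mcg/mL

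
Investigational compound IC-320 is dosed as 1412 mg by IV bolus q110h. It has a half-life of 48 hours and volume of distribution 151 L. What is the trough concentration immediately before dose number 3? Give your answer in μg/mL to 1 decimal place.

2.3 μg/mL

f = (1/2)^(τ/t½) = (1/2)^(110/48) ≈ 0.2042.
C₀ = D/Vd = 1412/151 ≈ 9.351 μg/mL.
Before the 3rd dose, 2 doses have been given. Superposition: Cmin = C₀·(f + f²).
≈ 9.351 × (0.2042 + 0.0417) ≈ 9.351 × 0.2459 ≈ 2.299 μg/mL.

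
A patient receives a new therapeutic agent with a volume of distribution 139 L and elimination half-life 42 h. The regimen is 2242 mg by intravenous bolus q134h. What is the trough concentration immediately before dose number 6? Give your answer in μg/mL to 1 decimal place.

f = (1/2)^(τ/t½) = (1/2)^(134/42) ≈ 0.1095.
C₀ = D/Vd = 2242/139 ≈ 16.129 μg/mL.
Before the 6th dose, 5 doses have been given. Superposition: Cmin = C₀·(f + f² + … + f^5).
≈ 16.129 × (0.1095 + 0.0120 + 0.0013 + 0.0001 + 0.0000) ≈ 16.129 × 0.1229 ≈ 1.982 μg/mL.

2.0 μg/mL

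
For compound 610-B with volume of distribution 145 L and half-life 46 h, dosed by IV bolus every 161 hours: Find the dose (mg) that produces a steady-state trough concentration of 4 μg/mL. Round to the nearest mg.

5982 mg

τ/t½ = 161/46 ≈ 3.5, so f = (1/2)^(161/46) ≈ 0.088388.
Cmin,ss = (D/Vd)·f/(1−f), so D = Cmin,ss·Vd·(1−f)/f.
D = 4 × 145 × (1−f)/f ≈ 4 × 145 × 10.31375 ≈ 5981.98 mg.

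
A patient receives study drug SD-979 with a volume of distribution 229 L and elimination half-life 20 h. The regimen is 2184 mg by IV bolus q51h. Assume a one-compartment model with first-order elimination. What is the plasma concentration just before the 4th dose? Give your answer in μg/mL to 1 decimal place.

f = (1/2)^(τ/t½) = (1/2)^(51/20) ≈ 0.1708.
C₀ = D/Vd = 2184/229 ≈ 9.537 μg/mL.
Before the 4th dose, 3 doses have been given. Superposition: Cmin = C₀·(f + f² + … + f^3).
≈ 9.537 × (0.1708 + 0.0292 + 0.0050) ≈ 9.537 × 0.2050 ≈ 1.955 μg/mL.

2.0 μg/mL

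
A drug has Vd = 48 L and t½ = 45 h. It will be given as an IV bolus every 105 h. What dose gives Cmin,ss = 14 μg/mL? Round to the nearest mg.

τ/t½ = 105/45 ≈ 2.3333, so f = (1/2)^(105/45) ≈ 0.198425.
Cmin,ss = (D/Vd)·f/(1−f), so D = Cmin,ss·Vd·(1−f)/f.
D = 14 × 48 × (1−f)/f ≈ 14 × 48 × 4.03969 ≈ 2714.67 mg.

2715 mg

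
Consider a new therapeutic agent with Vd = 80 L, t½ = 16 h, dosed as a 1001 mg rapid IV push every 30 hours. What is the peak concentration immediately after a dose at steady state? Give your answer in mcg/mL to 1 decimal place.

Over one 30-h interval, 30/16 ≈ 1.875 half-lives elapse, leaving f ≈ 0.2726 of each dose.
At steady state, accumulation factor R = 1/(1 − e^(−kτ)) ≈ 1.3748.
Each bolus raises the concentration by D/Vd = 1001/80 ≈ 12.512 mcg/mL.
Steady-state peak Cmax,ss = C₀·R ≈ 12.512 × 1.3748 ≈ 17.201 mcg/mL.

17.2 mcg/mL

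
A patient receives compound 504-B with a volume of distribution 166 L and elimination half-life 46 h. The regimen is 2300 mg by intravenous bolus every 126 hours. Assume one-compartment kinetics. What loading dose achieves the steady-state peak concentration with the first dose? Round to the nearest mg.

2705 mg

f = (1/2)^(126/46) ≈ 0.149775; accumulation ratio R = 1/(1−f) ≈ 1.17616.
Loading dose to hit Cmax,ss on first dose: D_load = D_maint·R ≈ 2300 × 1.17616 ≈ 2705.17 mg.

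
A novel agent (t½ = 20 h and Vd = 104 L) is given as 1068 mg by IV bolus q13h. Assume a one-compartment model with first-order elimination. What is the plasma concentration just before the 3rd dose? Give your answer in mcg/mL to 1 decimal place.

10.7 mcg/mL

f = (1/2)^(τ/t½) = (1/2)^(13/20) ≈ 0.6373.
C₀ = D/Vd = 1068/104 ≈ 10.269 mcg/mL.
Before the 3rd dose, 2 doses have been given. Superposition: Cmin = C₀·(f + f²).
≈ 10.269 × (0.6373 + 0.4062) ≈ 10.269 × 1.0435 ≈ 10.716 mcg/mL.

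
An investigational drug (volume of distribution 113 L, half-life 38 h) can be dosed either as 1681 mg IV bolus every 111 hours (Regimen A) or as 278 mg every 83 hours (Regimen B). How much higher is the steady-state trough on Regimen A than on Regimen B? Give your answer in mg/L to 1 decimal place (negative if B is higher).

1.6 mg/L

Regimen A: f = (1/2)^(111/38) ≈ 0.1320; Cmin,ss = (1681/113)·f/(1−f) ≈ 2.262 mg/L.
Regimen B: f = (1/2)^(83/38) ≈ 0.2200; Cmin,ss = (278/113)·f/(1−f) ≈ 0.694 mg/L.
Difference ≈ 2.262 − 0.694 ≈ 1.568 mg/L.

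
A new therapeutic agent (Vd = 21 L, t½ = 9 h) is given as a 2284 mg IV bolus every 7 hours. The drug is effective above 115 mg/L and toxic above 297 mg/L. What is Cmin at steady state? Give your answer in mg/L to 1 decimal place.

152.2 mg/L

Over one 7-h interval, 7/9 ≈ 0.77778 half-lives elapse, leaving f ≈ 0.5833 of each dose.
Accumulation ratio R = 1/(1 − f) ≈ 1/0.4167 ≈ 2.3998.
Single-dose peak C₀ = D/Vd = 2284/21 ≈ 108.762 mg/L.
Steady-state peak Cmax,ss = C₀·R ≈ 108.762 × 2.3998 ≈ 261.007 mg/L.
Steady-state trough Cmin,ss = Cmax,ss·f ≈ 261.007 × 0.5833 ≈ 152.245 mg/L.
Trough 152.2 mg/L vs MEC 115 mg/L: adequate.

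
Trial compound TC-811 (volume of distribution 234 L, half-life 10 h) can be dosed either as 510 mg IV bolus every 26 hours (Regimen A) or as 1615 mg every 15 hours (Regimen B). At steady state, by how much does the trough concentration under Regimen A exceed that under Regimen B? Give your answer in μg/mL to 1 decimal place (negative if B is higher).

-3.3 μg/mL

Regimen A: f = (1/2)^(26/10) ≈ 0.1649; Cmin,ss = (510/234)·f/(1−f) ≈ 0.430 μg/mL.
Regimen B: f = (1/2)^(15/10) ≈ 0.3536; Cmin,ss = (1615/234)·f/(1−f) ≈ 3.775 μg/mL.
Difference ≈ 0.430 − 3.775 ≈ -3.345 μg/mL.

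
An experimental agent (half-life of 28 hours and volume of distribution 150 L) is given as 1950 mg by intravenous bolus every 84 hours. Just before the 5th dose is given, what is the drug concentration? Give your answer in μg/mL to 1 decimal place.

f = (1/2)^(τ/t½) = (1/2)^(84/28) ≈ 0.1250.
C₀ = D/Vd = 1950/150 ≈ 13.000 μg/mL.
Before the 5th dose, 4 doses have been given. Superposition: Cmin = C₀·(f + f² + … + f^4).
≈ 13.000 × (0.1250 + 0.0156 + 0.0020 + 0.0002) ≈ 13.000 × 0.1428 ≈ 1.856 μg/mL.

1.9 μg/mL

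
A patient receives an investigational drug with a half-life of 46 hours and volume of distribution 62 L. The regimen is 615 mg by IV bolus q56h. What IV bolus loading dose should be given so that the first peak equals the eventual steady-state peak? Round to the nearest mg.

1079 mg

f = (1/2)^(56/46) ≈ 0.430060; accumulation ratio R = 1/(1−f) ≈ 1.75457.
Loading dose to hit Cmax,ss on first dose: D_load = D_maint·R ≈ 615 × 1.75457 ≈ 1079.06 mg.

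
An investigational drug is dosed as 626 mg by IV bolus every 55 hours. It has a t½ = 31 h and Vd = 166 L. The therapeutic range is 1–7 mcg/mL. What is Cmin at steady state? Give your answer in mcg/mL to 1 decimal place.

k = ln2/t½ = ln2/31 ≈ 0.022360 h⁻¹; fraction remaining f = e^(−kτ) = e^(−0.022360×55) ≈ 0.2924.
Single-dose peak C₀ = D/Vd = 626/166 ≈ 3.771 mcg/mL.
Steady-state trough Cmin,ss = C₀·f/(1−f) ≈ 3.771 × 0.2924/0.7076 ≈ 1.558 mcg/mL.
Trough 1.6 mcg/mL vs MEC 1 mcg/mL: adequate.

1.6 mcg/mL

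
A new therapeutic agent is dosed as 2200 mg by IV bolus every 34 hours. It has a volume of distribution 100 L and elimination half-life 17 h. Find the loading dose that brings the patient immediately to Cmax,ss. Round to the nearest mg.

2933 mg

f = (1/2)^(34/17) ≈ 0.250000; accumulation ratio R = 1/(1−f) ≈ 1.33333.
Loading dose to hit Cmax,ss on first dose: D_load = D_maint·R ≈ 2200 × 1.33333 ≈ 2933.33 mg.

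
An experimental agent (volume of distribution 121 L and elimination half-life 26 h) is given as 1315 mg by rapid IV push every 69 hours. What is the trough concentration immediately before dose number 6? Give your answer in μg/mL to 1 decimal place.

f = (1/2)^(τ/t½) = (1/2)^(69/26) ≈ 0.1589.
C₀ = D/Vd = 1315/121 ≈ 10.868 μg/mL.
Before the 6th dose, 5 doses have been given. Superposition: Cmin = C₀·(f + f² + … + f^5).
≈ 10.868 × (0.1589 + 0.0252 + 0.0040 + 0.0006 + 0.0001) ≈ 10.868 × 0.1888 ≈ 2.052 μg/mL.

2.1 μg/mL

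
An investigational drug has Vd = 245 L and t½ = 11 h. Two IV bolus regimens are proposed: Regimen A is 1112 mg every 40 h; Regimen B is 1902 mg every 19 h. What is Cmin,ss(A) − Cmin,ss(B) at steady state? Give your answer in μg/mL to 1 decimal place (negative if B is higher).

-3.0 μg/mL

Regimen A: f = (1/2)^(40/11) ≈ 0.0804; Cmin,ss = (1112/245)·f/(1−f) ≈ 0.397 μg/mL.
Regimen B: f = (1/2)^(19/11) ≈ 0.3020; Cmin,ss = (1902/245)·f/(1−f) ≈ 3.359 μg/mL.
Difference ≈ 0.397 − 3.359 ≈ -2.962 μg/mL.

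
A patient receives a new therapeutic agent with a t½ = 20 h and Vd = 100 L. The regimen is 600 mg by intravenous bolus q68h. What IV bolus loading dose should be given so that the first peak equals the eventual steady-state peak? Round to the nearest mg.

f = (1/2)^(68/20) ≈ 0.094732; accumulation ratio R = 1/(1−f) ≈ 1.10465.
Loading dose to hit Cmax,ss on first dose: D_load = D_maint·R ≈ 600 × 1.10465 ≈ 662.79 mg.

663 mg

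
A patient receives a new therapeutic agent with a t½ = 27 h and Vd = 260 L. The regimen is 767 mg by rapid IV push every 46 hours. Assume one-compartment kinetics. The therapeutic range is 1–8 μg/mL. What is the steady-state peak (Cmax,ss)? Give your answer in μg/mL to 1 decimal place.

4.3 μg/mL

τ/t½ = 46/27 ≈ 1.7037, so fraction remaining f = (1/2)^(46/27) ≈ 0.3070.
At steady state, accumulation factor R = 1/(1 − e^(−kτ)) ≈ 1.4430.
Single-dose peak C₀ = D/Vd = 767/260 ≈ 2.950 μg/mL.
Steady-state peak Cmax,ss = C₀·R ≈ 2.950 × 1.4430 ≈ 4.257 μg/mL.
Peak 4.3 μg/mL vs MTC 8 μg/mL: below toxic threshold.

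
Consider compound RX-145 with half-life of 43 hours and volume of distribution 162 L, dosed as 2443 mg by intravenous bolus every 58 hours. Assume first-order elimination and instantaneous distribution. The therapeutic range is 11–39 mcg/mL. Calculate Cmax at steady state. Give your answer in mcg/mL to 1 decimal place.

Over one 58-h interval, 58/43 ≈ 1.3488 half-lives elapse, leaving f ≈ 0.3926 of each dose.
At steady state, accumulation factor R = 1/(1 − e^(−kτ)) ≈ 1.6464.
Single-dose peak C₀ = D/Vd = 2443/162 ≈ 15.080 mcg/mL.
Cmax,ss = C₀/(1 − f) ≈ 15.080/0.6074 ≈ 24.827 mcg/mL.
Peak 24.8 mcg/mL vs MTC 39 mcg/mL: below toxic threshold.

24.8 mcg/mL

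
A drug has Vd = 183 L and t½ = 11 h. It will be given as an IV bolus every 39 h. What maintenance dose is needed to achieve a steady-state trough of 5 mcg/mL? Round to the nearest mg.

τ/t½ = 39/11 ≈ 3.5455, so f = (1/2)^(39/11) ≈ 0.085647.
Cmin,ss = (D/Vd)·f/(1−f), so D = Cmin,ss·Vd·(1−f)/f.
D = 5 × 183 × (1−f)/f ≈ 5 × 183 × 10.67583 ≈ 9768.38 mg.

9768 mg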